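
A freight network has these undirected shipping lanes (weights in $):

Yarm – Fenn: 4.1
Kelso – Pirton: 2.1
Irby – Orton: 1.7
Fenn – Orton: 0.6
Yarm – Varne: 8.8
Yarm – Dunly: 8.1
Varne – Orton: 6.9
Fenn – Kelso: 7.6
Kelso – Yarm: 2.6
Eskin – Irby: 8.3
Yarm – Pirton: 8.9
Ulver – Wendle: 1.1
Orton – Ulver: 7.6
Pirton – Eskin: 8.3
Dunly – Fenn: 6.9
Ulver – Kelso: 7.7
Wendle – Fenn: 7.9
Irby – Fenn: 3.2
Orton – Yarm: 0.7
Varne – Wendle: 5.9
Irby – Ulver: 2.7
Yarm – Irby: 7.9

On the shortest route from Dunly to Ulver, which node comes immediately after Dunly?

Fenn

Compare a few routes:
Dunly - Fenn - Orton - Irby - Ulver: 6.9+0.6+1.7+2.7 = 11.9
Dunly - Fenn - Irby - Ulver: 6.9+3.2+2.7 = 12.8
Dunly - Yarm - Orton - Irby - Ulver: 8.1+0.7+1.7+2.7 = 13.2
Cheapest is Dunly - Fenn - Orton - Irby - Ulver at $11.9.
So from Dunly the first move is to Fenn.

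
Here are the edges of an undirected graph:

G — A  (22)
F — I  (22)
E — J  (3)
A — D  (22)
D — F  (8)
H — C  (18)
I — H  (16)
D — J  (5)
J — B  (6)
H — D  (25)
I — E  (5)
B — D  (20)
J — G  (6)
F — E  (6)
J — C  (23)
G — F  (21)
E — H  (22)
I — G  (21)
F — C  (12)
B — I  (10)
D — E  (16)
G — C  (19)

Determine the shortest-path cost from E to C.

18

Compare a few routes:
E–J–G–C: 3+6+19 = 28
E–F–C: 6+12 = 18
E–J–C: 3+23 = 26
Cheapest is E–F–C at 18.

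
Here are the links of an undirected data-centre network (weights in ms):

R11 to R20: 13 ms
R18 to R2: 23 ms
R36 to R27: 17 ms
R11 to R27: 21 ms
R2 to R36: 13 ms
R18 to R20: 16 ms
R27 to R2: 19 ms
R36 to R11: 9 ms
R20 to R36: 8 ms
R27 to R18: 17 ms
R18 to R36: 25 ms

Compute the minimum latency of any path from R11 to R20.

13 ms

Compare a few routes:
R11 → R36 → R20: 9+8 = 17
R11 → R20: 13 = 13
The minimum is 13 ms via R11 → R20.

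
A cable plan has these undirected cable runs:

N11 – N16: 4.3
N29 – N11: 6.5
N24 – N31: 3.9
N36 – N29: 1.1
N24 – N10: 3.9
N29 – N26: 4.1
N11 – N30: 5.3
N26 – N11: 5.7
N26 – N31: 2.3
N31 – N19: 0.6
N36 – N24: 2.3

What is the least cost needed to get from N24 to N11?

Enumerating some paths:
N24 → N31 → N26 → N29 → N11: 3.9+2.3+4.1+6.5 = 16.8
N24 → N31 → N26 → N11: 3.9+2.3+5.7 = 11.9
N24 → N36 → N29 → N11: 2.3+1.1+6.5 = 9.9
N24 → N36 → N29 → N26 → N11: 2.3+1.1+4.1+5.7 = 13.2
The minimum is 9.9 via N24 → N36 → N29 → N11.

9.9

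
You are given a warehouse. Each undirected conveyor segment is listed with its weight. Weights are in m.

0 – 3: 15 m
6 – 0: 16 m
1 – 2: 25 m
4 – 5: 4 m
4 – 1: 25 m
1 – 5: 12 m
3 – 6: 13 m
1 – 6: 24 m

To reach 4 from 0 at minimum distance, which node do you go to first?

6

Enumerating some paths:
0–6–1–5–4: 16+24+12+4 = 56
0–3–6–1–5–4: 15+13+24+12+4 = 68
0–3–6–1–4: 15+13+24+25 = 77
0–6–1–4: 16+24+25 = 65
The minimum is 56 m via 0–6–1–5–4.
So from 0 the first move is to 6.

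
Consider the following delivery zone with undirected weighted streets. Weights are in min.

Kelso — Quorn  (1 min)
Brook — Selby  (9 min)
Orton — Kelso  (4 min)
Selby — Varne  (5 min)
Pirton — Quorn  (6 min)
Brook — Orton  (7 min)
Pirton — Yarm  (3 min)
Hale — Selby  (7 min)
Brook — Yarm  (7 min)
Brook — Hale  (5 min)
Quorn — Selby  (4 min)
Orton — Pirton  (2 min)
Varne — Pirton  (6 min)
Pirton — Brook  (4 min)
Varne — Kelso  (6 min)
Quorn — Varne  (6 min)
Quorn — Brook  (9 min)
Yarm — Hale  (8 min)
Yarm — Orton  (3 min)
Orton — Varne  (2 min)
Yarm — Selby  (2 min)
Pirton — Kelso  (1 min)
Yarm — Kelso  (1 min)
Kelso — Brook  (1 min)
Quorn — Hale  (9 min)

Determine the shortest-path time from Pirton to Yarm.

Candidate routes:
Pirton → Orton → Yarm: 2+3 = 5
Pirton → Yarm: 3 = 3
Pirton → Kelso → Yarm: 1+1 = 2
The minimum is 2 min via Pirton → Kelso → Yarm.

2 min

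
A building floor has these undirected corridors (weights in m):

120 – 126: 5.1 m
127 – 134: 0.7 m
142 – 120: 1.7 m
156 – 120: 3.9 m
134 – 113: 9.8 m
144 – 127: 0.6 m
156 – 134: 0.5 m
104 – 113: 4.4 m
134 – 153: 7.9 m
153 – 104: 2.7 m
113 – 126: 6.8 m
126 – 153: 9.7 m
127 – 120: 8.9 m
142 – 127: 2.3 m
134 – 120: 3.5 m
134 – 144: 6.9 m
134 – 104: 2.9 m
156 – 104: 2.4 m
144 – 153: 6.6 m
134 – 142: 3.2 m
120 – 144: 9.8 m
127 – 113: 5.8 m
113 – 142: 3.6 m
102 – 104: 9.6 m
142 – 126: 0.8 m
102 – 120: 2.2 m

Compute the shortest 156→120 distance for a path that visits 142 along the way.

5.2 m

Shortest 156→142: 156 → 134 → 127 → 142 = 3.5
Best 142 to 120: 142 → 120 costing 1.7
Total via 142: 3.5 + 1.7 = 5.2 m.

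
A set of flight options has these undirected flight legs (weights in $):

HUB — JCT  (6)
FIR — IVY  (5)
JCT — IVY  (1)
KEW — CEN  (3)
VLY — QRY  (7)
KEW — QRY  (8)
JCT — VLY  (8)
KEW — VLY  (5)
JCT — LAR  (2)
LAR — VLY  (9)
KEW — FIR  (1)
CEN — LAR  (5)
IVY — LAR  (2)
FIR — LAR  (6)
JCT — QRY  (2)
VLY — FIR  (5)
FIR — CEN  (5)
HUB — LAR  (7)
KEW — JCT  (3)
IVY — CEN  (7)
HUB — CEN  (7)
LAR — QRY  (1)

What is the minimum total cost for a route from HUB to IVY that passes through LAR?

Shortest HUB→LAR: HUB → LAR = 7
Best LAR to IVY: LAR → IVY costing 2
Total via LAR: 7 + 2 = $9.

$9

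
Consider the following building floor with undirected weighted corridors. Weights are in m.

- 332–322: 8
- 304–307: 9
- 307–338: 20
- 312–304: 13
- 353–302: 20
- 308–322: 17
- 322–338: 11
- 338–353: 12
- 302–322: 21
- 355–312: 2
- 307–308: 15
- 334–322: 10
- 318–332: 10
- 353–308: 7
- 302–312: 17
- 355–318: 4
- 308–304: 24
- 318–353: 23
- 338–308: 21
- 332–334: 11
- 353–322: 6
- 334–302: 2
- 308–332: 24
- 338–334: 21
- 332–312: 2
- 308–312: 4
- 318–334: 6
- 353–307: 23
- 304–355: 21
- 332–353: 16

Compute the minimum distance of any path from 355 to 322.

Candidate routes:
355 - 312 - 308 - 353 - 322: 2+4+7+6 = 19
355 - 312 - 332 - 322: 2+2+8 = 12
355 - 318 - 334 - 322: 4+6+10 = 20
355 - 318 - 332 - 322: 4+10+8 = 22
Cheapest is 355 - 312 - 332 - 322 at 12 m.

12 m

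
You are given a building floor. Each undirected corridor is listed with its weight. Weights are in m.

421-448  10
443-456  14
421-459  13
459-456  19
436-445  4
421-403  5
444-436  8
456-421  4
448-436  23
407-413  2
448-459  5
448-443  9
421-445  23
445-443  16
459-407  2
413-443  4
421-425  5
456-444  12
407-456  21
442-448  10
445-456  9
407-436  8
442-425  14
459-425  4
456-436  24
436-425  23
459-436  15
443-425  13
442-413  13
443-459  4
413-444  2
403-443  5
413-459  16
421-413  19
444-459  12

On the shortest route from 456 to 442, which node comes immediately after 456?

Enumerating some paths:
456 → 421 → 448 → 442: 4+10+10 = 24
456 → 421 → 425 → 442: 4+5+14 = 23
Cheapest is 456 → 421 → 425 → 442 at 23 m.
So from 456 the first move is to 421.

421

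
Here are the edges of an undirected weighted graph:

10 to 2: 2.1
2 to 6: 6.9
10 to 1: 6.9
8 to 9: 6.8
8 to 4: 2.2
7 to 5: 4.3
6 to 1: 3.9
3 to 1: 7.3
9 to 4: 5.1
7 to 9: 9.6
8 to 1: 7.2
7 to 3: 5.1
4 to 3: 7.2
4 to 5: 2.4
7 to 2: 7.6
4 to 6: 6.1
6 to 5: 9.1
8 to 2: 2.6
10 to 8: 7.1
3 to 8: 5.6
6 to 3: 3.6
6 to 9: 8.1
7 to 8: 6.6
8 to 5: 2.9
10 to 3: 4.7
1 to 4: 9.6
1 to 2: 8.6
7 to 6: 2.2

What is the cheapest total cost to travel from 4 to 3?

7.2

Candidate routes:
4 - 6 - 3: 6.1+3.6 = 9.7
4 - 3: 7.2 = 7.2
4 - 8 - 3: 2.2+5.6 = 7.8
Cheapest is 4 - 3 at 7.2.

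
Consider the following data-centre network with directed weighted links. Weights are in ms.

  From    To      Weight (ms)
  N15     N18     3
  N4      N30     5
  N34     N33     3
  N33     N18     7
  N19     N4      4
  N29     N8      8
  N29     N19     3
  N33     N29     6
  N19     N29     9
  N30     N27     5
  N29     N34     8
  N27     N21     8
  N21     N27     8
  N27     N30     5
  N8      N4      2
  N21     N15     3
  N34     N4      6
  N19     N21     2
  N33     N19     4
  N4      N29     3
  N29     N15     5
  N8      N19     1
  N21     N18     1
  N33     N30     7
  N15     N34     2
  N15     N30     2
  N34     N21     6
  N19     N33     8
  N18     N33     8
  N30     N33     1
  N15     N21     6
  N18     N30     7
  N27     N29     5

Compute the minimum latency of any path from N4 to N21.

8 ms

Shortest distances from N4:
N4: 0
N29: 3  (via N4)
N30: 5  (via N4)
N19: 6  (via N29)
N33: 6  (via N30)
N21: 8  (via N19)
Shortest route: N4 → N29 → N19 → N21 = 8 ms.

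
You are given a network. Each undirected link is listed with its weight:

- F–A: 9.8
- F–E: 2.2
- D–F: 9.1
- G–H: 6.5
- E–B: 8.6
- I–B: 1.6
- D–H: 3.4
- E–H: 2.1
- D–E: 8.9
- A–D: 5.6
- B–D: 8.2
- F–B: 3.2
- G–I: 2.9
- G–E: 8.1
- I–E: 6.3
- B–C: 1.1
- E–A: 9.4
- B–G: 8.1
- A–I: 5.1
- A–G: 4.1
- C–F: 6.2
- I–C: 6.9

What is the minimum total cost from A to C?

Candidate routes:
A → I → C: 5.1+6.9 = 12
A → G → B → C: 4.1+8.1+1.1 = 13.3
A → G → I → B → C: 4.1+2.9+1.6+1.1 = 9.7
A → I → B → C: 5.1+1.6+1.1 = 7.8
The minimum is 7.8 via A → I → B → C.

7.8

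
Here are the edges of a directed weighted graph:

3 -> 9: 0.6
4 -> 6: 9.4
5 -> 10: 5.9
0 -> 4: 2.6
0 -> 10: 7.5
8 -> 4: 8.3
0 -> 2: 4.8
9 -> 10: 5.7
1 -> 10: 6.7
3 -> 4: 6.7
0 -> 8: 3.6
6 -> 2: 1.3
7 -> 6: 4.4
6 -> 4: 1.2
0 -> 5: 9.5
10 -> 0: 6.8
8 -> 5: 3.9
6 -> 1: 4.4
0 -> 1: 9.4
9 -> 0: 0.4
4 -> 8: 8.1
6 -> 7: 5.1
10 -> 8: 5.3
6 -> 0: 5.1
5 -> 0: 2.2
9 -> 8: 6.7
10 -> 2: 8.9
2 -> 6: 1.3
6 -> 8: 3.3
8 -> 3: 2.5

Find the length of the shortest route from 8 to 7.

14.7

Compare a few routes:
8 → 5 → 0 → 2 → 6 → 7: 3.9+2.2+4.8+1.3+5.1 = 17.3
8 → 3 → 9 → 0 → 2 → 6 → 7: 2.5+0.6+0.4+4.8+1.3+5.1 = 14.7
Cheapest is 8 → 3 → 9 → 0 → 2 → 6 → 7 at 14.7.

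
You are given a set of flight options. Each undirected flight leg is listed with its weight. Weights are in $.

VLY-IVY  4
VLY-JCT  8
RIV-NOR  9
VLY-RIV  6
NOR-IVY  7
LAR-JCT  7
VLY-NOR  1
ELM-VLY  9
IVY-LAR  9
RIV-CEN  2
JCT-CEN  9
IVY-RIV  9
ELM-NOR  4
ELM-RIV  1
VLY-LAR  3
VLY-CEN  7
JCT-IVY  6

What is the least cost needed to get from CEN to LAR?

Enumerating some paths:
CEN–RIV–VLY–LAR: 2+6+3 = 11
CEN–RIV–ELM–NOR–VLY–LAR: 2+1+4+1+3 = 11
CEN–VLY–LAR: 7+3 = 10
CEN–RIV–ELM–VLY–LAR: 2+1+9+3 = 15
The minimum is $10 via CEN–VLY–LAR.

$10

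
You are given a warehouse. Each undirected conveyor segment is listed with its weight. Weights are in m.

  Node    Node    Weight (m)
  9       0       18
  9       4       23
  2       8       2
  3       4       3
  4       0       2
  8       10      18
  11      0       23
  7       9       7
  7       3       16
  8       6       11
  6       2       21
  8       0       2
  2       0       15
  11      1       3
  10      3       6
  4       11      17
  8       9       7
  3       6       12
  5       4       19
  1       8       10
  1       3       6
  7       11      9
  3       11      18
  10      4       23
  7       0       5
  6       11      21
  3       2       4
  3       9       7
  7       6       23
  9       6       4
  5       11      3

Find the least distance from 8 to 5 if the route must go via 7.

19 m

Shortest 8→7: 8–0–7 = 7
Shortest 7→5: 7–11–5 = 12
Total via 7: 7 + 12 = 19 m.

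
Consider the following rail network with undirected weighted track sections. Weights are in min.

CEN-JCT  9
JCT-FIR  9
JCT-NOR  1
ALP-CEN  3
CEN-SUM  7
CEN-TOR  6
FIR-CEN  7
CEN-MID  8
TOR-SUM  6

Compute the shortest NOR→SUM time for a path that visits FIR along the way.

Best NOR to FIR: NOR → JCT → FIR costing 10
Best FIR to SUM: FIR → CEN → SUM costing 14
Total via FIR: 10 + 14 = 24 min.

24 min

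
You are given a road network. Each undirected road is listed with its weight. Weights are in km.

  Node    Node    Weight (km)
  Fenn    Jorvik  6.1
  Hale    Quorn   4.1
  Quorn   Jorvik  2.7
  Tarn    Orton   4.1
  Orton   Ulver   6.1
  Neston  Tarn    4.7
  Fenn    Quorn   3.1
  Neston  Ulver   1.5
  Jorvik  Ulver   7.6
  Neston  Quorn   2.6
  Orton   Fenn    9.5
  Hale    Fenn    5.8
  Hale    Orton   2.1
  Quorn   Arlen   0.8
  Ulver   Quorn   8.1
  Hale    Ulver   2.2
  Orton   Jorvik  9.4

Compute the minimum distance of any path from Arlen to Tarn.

8.1 km

Compare a few routes:
Arlen - Quorn - Neston - Tarn: 0.8+2.6+4.7 = 8.1
Arlen - Quorn - Hale - Orton - Tarn: 0.8+4.1+2.1+4.1 = 11.1
Cheapest is Arlen - Quorn - Neston - Tarn at 8.1 km.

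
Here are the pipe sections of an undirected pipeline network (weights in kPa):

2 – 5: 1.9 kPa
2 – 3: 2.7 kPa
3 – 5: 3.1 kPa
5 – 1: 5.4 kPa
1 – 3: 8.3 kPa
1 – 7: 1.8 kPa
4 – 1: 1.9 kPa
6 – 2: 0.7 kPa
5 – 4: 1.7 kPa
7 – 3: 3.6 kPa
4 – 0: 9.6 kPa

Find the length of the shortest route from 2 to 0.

13.2 kPa

Enumerating some paths:
2–5–4–0: 1.9+1.7+9.6 = 13.2
2–3–5–4–0: 2.7+3.1+1.7+9.6 = 17.1
2–5–1–4–0: 1.9+5.4+1.9+9.6 = 18.8
The minimum is 13.2 kPa via 2–5–4–0.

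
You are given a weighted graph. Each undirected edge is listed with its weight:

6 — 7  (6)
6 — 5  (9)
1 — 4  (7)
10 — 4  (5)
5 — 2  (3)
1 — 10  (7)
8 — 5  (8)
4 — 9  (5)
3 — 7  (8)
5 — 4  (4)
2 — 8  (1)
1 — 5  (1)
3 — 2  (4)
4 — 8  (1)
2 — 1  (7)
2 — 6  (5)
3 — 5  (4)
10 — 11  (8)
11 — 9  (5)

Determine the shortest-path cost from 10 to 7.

Shortest distances from 10:
10: 0
4: 5  (via 10)
8: 6  (via 4)
1: 7  (via 10)
2: 7  (via 8)
5: 8  (via 1)
11: 8  (via 10)
9: 10  (via 4)
3: 11  (via 2)
6: 12  (via 2)
7: 18  (via 6)
Shortest route: 10–4–8–2–6–7 = 18.

18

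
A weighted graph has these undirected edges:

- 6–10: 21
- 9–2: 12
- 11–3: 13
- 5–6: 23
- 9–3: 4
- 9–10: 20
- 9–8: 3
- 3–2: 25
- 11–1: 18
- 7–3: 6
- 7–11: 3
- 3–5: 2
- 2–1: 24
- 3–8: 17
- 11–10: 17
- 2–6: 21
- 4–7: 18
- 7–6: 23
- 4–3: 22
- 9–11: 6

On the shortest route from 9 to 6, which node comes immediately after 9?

Enumerating some paths:
9 → 3 → 5 → 6: 4+2+23 = 29
9 → 2 → 6: 12+21 = 33
9 → 11 → 7 → 6: 6+3+23 = 32
The minimum is 29 via 9 → 3 → 5 → 6.
So from 9 the first move is to 3.

3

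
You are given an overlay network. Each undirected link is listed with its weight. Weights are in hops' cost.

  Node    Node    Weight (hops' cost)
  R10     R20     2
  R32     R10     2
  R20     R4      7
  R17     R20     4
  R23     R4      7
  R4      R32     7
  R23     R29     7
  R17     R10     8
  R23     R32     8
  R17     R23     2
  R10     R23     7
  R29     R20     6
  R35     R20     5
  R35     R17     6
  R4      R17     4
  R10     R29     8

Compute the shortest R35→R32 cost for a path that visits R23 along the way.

Shortest R35→R23: R35–R17–R23 = 8
Best R23 to R32: R23–R32 costing 8
Total via R23: 8 + 8 = 16 hops' cost.

16 hops' cost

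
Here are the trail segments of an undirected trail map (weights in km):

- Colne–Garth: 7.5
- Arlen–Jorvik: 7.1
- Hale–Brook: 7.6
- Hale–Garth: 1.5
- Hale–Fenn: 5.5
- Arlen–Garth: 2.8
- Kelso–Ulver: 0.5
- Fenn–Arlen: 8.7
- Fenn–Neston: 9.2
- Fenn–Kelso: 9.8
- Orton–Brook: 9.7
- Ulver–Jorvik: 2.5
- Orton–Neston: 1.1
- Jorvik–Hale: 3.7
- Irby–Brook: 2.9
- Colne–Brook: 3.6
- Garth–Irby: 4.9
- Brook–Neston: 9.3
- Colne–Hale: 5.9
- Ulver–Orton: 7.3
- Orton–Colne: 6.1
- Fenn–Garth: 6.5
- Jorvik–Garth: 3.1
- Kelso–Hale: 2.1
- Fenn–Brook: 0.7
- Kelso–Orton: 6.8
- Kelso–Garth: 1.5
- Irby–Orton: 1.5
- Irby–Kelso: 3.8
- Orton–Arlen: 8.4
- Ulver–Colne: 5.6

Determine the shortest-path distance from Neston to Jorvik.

9.4 km

Running Dijkstra from Neston:
Neston: 0
Orton: 1.1  (via Neston)
Irby: 2.6  (via Orton)
Brook: 5.5  (via Irby)
Fenn: 6.2  (via Brook)
Kelso: 6.4  (via Irby)
Ulver: 6.9  (via Kelso)
Colne: 7.2  (via Orton)
Garth: 7.5  (via Irby)
Hale: 8.5  (via Kelso)
Jorvik: 9.4  (via Ulver)
Shortest route: Neston–Orton–Irby–Kelso–Ulver–Jorvik = 9.4 km.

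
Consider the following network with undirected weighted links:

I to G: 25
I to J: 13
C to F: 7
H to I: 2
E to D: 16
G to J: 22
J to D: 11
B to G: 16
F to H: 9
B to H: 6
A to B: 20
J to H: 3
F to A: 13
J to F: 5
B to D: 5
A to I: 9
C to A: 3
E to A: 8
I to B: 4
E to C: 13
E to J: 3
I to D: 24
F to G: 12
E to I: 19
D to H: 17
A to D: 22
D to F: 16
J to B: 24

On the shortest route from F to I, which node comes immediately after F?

Candidate routes:
F → J → H → I: 5+3+2 = 10
F → H → I: 9+2 = 11
The minimum is 10 via F → J → H → I.
So from F the first move is to J.

J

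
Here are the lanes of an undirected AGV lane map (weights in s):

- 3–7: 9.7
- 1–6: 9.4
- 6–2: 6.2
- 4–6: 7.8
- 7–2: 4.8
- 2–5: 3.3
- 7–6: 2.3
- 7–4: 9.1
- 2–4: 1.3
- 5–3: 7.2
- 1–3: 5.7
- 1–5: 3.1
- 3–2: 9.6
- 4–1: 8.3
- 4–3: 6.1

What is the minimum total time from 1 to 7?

Compare a few routes:
1 → 6 → 7: 9.4+2.3 = 11.7
1 → 5 → 2 → 6 → 7: 3.1+3.3+6.2+2.3 = 14.9
1 → 5 → 2 → 7: 3.1+3.3+4.8 = 11.2
1 → 4 → 2 → 7: 8.3+1.3+4.8 = 14.4
Cheapest is 1 → 5 → 2 → 7 at 11.2 s.

11.2 s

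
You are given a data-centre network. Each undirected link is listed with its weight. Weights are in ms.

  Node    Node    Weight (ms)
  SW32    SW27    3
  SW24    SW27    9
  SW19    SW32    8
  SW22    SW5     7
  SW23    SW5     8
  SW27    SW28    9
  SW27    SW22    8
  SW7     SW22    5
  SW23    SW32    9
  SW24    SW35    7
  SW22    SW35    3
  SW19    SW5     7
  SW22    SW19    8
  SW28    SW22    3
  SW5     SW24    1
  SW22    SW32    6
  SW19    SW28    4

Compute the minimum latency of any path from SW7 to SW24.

13 ms

Enumerating some paths:
SW7 - SW22 - SW35 - SW24: 5+3+7 = 15
SW7 - SW22 - SW28 - SW19 - SW5 - SW24: 5+3+4+7+1 = 20
SW7 - SW22 - SW19 - SW5 - SW24: 5+8+7+1 = 21
SW7 - SW22 - SW5 - SW24: 5+7+1 = 13
Cheapest is SW7 - SW22 - SW5 - SW24 at 13 ms.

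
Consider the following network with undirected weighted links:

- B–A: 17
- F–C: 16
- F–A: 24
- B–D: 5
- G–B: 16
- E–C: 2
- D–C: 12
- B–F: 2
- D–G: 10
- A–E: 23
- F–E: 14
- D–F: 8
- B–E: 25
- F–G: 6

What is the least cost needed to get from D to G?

Candidate routes:
D - B - F - G: 5+2+6 = 13
D - G: 10 = 10
The minimum is 10 via D - G.

10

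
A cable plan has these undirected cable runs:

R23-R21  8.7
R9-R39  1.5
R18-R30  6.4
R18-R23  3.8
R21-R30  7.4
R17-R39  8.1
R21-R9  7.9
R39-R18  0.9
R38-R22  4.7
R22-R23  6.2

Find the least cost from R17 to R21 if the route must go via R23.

Shortest R17→R23: R17–R39–R18–R23 = 12.8
Shortest R23→R21: R23–R21 = 8.7
Total via R23: 12.8 + 8.7 = 21.5.

21.5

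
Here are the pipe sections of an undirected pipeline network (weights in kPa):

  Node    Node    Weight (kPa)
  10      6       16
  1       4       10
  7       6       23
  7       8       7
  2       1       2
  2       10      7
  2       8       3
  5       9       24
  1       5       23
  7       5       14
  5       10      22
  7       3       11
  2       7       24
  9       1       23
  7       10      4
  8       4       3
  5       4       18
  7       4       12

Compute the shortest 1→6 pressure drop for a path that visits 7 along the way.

32 kPa

Shortest 1→7: 1–2–8–7 = 12
Shortest 7→6: 7–10–6 = 20
Total via 7: 12 + 20 = 32 kPa.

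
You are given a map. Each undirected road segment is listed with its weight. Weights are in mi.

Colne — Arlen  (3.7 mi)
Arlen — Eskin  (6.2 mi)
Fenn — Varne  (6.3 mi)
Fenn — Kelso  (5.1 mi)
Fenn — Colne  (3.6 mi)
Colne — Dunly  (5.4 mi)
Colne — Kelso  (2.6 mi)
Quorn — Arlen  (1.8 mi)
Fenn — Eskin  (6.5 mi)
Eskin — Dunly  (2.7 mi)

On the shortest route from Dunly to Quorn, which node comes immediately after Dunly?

Eskin

Compare a few routes:
Dunly → Eskin → Arlen → Quorn: 2.7+6.2+1.8 = 10.7
Dunly → Eskin → Fenn → Colne → Arlen → Quorn: 2.7+6.5+3.6+3.7+1.8 = 18.3
Dunly → Colne → Arlen → Quorn: 5.4+3.7+1.8 = 10.9
The minimum is 10.7 mi via Dunly → Eskin → Arlen → Quorn.
So from Dunly the first move is to Eskin.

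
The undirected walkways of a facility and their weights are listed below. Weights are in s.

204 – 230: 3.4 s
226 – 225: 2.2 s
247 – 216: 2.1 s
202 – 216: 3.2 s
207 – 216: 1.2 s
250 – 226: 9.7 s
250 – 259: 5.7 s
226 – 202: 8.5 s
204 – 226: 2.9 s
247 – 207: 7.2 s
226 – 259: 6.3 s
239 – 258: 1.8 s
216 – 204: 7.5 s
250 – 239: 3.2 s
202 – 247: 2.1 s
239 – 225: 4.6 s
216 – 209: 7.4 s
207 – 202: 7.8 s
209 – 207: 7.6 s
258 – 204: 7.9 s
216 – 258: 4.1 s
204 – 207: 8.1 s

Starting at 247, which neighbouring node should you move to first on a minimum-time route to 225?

Enumerating some paths:
247 → 216 → 258 → 239 → 225: 2.1+4.1+1.8+4.6 = 12.6
247 → 216 → 204 → 226 → 225: 2.1+7.5+2.9+2.2 = 14.7
247 → 202 → 226 → 225: 2.1+8.5+2.2 = 12.8
The minimum is 12.6 s via 247 → 216 → 258 → 239 → 225.
So from 247 the first move is to 216.

216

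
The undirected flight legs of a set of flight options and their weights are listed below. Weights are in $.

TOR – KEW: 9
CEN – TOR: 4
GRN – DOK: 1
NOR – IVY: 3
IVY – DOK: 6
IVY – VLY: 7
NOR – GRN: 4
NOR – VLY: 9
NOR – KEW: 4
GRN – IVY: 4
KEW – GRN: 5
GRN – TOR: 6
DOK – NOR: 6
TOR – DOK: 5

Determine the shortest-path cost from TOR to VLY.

Enumerating some paths:
TOR → DOK → IVY → VLY: 5+6+7 = 18
TOR → GRN → IVY → VLY: 6+4+7 = 17
TOR → GRN → NOR → VLY: 6+4+9 = 19
The minimum is $17 via TOR → GRN → IVY → VLY.

$17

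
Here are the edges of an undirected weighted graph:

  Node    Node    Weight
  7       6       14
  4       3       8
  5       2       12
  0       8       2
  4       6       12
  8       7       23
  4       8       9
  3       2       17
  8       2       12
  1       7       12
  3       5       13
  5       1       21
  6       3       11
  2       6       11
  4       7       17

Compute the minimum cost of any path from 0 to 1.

37

Compare a few routes:
0–8–4–7–1: 2+9+17+12 = 40
0–8–2–5–1: 2+12+12+21 = 47
0–8–7–1: 2+23+12 = 37
Cheapest is 0–8–7–1 at 37.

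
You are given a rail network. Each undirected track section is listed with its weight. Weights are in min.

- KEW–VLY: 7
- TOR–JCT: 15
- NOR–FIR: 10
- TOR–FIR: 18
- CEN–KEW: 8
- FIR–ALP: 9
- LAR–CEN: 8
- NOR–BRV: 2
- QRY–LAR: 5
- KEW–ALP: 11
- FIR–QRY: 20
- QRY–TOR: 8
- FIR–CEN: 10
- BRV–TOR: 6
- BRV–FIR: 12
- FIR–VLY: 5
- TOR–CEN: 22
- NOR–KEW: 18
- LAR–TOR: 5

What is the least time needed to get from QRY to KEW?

21 min

Shortest distances from QRY:
QRY: 0
LAR: 5  (via QRY)
TOR: 8  (via QRY)
CEN: 13  (via LAR)
BRV: 14  (via TOR)
NOR: 16  (via BRV)
FIR: 20  (via QRY)
KEW: 21  (via CEN)
Shortest route: QRY → LAR → CEN → KEW = 21 min.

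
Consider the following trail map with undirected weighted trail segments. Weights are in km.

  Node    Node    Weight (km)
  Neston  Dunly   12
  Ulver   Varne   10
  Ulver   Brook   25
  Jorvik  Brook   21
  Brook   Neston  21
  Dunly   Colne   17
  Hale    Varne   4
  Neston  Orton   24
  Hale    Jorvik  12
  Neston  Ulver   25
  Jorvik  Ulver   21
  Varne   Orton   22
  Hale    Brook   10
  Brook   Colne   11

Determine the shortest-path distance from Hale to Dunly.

Compare a few routes:
Hale → Brook → Neston → Dunly: 10+21+12 = 43
Hale → Brook → Colne → Dunly: 10+11+17 = 38
The minimum is 38 km via Hale → Brook → Colne → Dunly.

38 km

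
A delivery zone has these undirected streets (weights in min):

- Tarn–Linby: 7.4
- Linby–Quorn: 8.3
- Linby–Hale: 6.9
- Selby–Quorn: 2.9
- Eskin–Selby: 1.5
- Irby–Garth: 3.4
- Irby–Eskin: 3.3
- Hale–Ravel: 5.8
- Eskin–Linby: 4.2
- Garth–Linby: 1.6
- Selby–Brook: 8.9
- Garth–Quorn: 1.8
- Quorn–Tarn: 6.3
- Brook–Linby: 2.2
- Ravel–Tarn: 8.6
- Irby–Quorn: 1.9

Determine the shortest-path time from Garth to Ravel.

Candidate routes:
Garth–Linby–Hale–Ravel: 1.6+6.9+5.8 = 14.3
Garth–Quorn–Tarn–Ravel: 1.8+6.3+8.6 = 16.7
The minimum is 14.3 min via Garth–Linby–Hale–Ravel.

14.3 min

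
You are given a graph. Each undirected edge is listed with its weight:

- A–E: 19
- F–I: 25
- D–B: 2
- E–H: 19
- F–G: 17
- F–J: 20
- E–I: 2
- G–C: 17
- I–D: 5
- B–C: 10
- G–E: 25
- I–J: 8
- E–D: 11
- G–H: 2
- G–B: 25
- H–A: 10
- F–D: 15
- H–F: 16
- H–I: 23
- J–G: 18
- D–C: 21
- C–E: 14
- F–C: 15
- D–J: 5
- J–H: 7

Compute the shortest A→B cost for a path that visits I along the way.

Shortest A→I: A–E–I = 21
Shortest I→B: I–D–B = 7
Total via I: 21 + 7 = 28.

28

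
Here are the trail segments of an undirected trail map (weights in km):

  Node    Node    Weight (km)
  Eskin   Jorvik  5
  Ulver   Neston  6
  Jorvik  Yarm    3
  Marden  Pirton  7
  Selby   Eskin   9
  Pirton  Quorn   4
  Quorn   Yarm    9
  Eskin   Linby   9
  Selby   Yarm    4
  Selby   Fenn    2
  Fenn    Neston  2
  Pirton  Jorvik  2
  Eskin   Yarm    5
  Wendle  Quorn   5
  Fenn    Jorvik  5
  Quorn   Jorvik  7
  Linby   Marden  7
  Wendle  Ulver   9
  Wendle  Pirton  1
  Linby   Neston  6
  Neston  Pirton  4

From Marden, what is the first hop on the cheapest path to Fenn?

Enumerating some paths:
Marden–Pirton–Jorvik–Yarm–Selby–Fenn: 7+2+3+4+2 = 18
Marden–Pirton–Jorvik–Fenn: 7+2+5 = 14
Marden–Pirton–Neston–Fenn: 7+4+2 = 13
Marden–Linby–Neston–Fenn: 7+6+2 = 15
Cheapest is Marden–Pirton–Neston–Fenn at 13 km.
So from Marden the first move is to Pirton.

Pirton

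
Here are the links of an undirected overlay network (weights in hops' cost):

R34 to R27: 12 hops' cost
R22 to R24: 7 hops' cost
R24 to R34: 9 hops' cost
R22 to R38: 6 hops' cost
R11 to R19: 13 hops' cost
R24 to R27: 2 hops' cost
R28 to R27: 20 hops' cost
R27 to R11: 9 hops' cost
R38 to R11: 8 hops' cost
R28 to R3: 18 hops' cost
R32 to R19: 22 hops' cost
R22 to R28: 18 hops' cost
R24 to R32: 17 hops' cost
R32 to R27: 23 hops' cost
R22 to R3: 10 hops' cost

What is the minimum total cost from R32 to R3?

34 hops' cost

Enumerating some paths:
R32–R24–R22–R3: 17+7+10 = 34
R32–R24–R27–R11–R38–R22–R3: 17+2+9+8+6+10 = 52
R32–R27–R24–R22–R3: 23+2+7+10 = 42
Cheapest is R32–R24–R22–R3 at 34 hops' cost.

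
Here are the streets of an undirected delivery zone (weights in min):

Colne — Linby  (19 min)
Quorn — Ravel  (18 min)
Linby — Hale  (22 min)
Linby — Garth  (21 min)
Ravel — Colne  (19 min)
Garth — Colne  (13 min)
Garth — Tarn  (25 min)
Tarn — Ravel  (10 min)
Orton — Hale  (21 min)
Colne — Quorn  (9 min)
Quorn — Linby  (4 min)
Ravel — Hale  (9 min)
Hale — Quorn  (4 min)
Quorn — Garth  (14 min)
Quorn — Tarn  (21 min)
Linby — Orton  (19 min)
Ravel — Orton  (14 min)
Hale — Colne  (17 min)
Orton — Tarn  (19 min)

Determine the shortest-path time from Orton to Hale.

21 min

Compare a few routes:
Orton–Linby–Quorn–Hale: 19+4+4 = 27
Orton–Hale: 21 = 21
Orton–Ravel–Quorn–Hale: 14+18+4 = 36
Orton–Ravel–Hale: 14+9 = 23
Cheapest is Orton–Hale at 21 min.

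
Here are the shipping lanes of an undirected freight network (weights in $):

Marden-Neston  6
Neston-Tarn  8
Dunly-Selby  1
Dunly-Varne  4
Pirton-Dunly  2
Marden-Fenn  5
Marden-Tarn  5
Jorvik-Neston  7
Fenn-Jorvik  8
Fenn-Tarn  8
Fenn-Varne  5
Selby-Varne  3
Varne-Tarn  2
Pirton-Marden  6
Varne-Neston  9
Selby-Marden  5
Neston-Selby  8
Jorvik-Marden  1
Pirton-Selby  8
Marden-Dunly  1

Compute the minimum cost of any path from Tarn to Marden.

Settle nodes by increasing distance from Tarn:
Tarn: 0
Varne: 2  (via Tarn)
Marden: 5  (via Tarn)
Shortest route: Tarn–Marden = $5.

$5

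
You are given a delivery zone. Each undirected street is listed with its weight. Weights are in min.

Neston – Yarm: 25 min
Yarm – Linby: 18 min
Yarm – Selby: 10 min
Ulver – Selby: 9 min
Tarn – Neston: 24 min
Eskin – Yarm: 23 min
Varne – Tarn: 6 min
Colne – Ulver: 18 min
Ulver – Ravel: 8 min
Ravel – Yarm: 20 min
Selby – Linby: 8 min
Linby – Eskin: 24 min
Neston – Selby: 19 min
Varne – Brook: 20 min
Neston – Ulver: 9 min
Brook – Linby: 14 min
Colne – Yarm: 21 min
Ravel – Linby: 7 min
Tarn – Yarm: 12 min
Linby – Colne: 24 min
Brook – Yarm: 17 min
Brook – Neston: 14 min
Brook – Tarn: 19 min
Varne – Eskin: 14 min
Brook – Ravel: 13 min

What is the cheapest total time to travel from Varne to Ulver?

Compare a few routes:
Varne → Brook → Ravel → Ulver: 20+13+8 = 41
Varne → Tarn → Yarm → Selby → Ulver: 6+12+10+9 = 37
Varne → Brook → Neston → Ulver: 20+14+9 = 43
Varne → Tarn → Neston → Ulver: 6+24+9 = 39
The minimum is 37 min via Varne → Tarn → Yarm → Selby → Ulver.

37 min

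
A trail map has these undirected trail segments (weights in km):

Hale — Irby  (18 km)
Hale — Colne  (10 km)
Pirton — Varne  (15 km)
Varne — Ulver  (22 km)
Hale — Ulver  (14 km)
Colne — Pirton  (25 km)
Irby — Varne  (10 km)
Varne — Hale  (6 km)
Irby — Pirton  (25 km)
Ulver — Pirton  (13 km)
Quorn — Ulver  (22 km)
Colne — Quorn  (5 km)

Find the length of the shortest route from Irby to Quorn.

31 km

Compare a few routes:
Irby–Hale–Colne–Quorn: 18+10+5 = 33
Irby–Varne–Hale–Ulver–Quorn: 10+6+14+22 = 52
Irby–Varne–Hale–Colne–Quorn: 10+6+10+5 = 31
Cheapest is Irby–Varne–Hale–Colne–Quorn at 31 km.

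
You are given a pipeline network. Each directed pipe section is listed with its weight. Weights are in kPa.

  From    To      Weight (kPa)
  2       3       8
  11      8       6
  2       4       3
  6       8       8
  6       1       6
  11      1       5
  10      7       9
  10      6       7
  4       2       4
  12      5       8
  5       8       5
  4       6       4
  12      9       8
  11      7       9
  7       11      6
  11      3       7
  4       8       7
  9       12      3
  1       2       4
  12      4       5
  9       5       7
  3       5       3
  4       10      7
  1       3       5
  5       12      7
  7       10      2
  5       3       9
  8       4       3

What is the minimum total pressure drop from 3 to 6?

Shortest distances from 3:
3: 0
5: 3  (via 3)
8: 8  (via 5)
12: 10  (via 5)
4: 11  (via 8)
2: 15  (via 4)
6: 15  (via 4)
Shortest route: 3 → 5 → 8 → 4 → 6 = 15 kPa.

15 kPa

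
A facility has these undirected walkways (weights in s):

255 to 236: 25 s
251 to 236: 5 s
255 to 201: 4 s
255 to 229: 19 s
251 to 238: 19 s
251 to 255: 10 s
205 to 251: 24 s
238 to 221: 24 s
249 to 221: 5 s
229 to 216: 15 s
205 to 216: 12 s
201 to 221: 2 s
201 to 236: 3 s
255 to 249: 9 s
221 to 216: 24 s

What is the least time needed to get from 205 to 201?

32 s

Enumerating some paths:
205 → 216 → 221 → 201: 12+24+2 = 38
205 → 251 → 236 → 201: 24+5+3 = 32
The minimum is 32 s via 205 → 251 → 236 → 201.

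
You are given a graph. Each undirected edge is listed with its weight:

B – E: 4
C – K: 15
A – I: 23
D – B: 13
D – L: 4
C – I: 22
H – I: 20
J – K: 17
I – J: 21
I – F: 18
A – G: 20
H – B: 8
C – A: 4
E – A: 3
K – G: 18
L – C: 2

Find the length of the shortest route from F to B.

Enumerating some paths:
F → I → H → B: 18+20+8 = 46
F → I → C → A → E → B: 18+22+4+3+4 = 51
F → I → A → E → B: 18+23+3+4 = 48
The minimum is 46 via F → I → H → B.

46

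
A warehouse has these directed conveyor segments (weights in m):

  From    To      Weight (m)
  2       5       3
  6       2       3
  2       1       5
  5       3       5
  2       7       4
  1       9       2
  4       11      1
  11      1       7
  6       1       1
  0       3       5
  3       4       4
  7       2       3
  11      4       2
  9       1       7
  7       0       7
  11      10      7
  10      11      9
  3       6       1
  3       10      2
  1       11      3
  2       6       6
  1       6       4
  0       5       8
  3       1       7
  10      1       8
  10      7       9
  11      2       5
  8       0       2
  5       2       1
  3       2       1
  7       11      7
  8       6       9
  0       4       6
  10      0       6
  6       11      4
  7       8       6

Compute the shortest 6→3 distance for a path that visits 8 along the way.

Best 6 to 8: 6 → 2 → 7 → 8 costing 13
Shortest 8→3: 8 → 0 → 3 = 7
Total via 8: 13 + 7 = 20 m.

20 m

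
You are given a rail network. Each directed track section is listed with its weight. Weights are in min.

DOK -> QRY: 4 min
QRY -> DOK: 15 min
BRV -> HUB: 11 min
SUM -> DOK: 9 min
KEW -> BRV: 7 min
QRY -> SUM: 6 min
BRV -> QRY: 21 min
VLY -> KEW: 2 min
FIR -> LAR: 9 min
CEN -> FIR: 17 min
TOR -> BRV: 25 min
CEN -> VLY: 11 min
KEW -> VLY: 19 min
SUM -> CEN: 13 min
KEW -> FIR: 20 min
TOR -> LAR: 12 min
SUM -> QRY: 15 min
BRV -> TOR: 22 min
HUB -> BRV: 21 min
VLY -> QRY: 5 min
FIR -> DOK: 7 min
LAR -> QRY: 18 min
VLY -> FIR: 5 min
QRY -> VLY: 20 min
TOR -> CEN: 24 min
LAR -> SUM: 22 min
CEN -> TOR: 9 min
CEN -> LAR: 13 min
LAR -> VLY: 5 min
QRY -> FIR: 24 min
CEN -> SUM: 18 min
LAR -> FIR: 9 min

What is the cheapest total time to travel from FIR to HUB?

Settle nodes by increasing distance from FIR:
FIR: 0
DOK: 7  (via FIR)
LAR: 9  (via FIR)
QRY: 11  (via DOK)
VLY: 14  (via LAR)
KEW: 16  (via VLY)
SUM: 17  (via QRY)
BRV: 23  (via KEW)
CEN: 30  (via SUM)
HUB: 34  (via BRV)
Shortest route: FIR–LAR–VLY–KEW–BRV–HUB = 34 min.

34 min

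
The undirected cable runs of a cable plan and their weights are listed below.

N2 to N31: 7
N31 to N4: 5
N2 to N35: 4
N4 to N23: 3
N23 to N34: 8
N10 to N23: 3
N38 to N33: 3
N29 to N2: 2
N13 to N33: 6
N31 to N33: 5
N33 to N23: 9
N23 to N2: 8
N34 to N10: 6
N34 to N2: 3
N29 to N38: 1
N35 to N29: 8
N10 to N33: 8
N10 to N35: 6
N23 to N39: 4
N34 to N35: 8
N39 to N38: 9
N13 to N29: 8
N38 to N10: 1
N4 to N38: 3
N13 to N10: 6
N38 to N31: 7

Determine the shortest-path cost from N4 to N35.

Running Dijkstra from N4:
N4: 0
N23: 3  (via N4)
N38: 3  (via N4)
N10: 4  (via N38)
N29: 4  (via N38)
N31: 5  (via N4)
N33: 6  (via N38)
N2: 6  (via N29)
N39: 7  (via N23)
N34: 9  (via N2)
N13: 10  (via N10)
N35: 10  (via N10)
Shortest route: N4–N38–N10–N35 = 10.

10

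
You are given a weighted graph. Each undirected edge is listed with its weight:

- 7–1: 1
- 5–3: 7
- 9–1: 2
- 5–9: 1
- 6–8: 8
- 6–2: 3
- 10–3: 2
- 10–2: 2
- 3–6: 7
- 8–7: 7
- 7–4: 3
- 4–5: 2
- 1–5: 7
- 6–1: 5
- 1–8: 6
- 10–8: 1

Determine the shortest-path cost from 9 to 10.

9

Enumerating some paths:
9 - 1 - 6 - 2 - 10: 2+5+3+2 = 12
9 - 5 - 3 - 10: 1+7+2 = 10
9 - 1 - 7 - 8 - 10: 2+1+7+1 = 11
9 - 1 - 8 - 10: 2+6+1 = 9
The minimum is 9 via 9 - 1 - 8 - 10.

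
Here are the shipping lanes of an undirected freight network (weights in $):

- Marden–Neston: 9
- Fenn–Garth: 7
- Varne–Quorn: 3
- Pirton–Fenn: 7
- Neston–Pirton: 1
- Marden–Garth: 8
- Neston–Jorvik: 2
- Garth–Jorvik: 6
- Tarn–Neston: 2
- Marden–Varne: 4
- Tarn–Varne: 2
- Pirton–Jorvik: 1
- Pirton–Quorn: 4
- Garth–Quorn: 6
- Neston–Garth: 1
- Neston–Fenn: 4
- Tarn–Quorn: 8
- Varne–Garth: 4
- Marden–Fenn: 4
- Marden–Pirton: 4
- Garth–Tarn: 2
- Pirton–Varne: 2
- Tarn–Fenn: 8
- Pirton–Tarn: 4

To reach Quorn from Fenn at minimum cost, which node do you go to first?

Enumerating some paths:
Fenn → Neston → Pirton → Varne → Quorn: 4+1+2+3 = 10
Fenn → Pirton → Quorn: 7+4 = 11
Fenn → Neston → Jorvik → Pirton → Quorn: 4+2+1+4 = 11
Fenn → Neston → Pirton → Quorn: 4+1+4 = 9
Cheapest is Fenn → Neston → Pirton → Quorn at $9.
So from Fenn the first move is to Neston.

Neston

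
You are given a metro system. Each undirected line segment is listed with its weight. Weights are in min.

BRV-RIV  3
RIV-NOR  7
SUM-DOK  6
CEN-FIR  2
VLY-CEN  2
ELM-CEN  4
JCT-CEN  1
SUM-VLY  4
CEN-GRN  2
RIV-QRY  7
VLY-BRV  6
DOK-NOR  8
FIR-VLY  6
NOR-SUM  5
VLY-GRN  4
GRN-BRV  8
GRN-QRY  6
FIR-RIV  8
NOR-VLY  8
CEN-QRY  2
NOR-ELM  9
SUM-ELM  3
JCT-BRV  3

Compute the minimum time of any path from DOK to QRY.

Compare a few routes:
DOK - SUM - VLY - GRN - CEN - QRY: 6+4+4+2+2 = 18
DOK - SUM - VLY - CEN - QRY: 6+4+2+2 = 14
DOK - SUM - ELM - CEN - QRY: 6+3+4+2 = 15
The minimum is 14 min via DOK - SUM - VLY - CEN - QRY.

14 min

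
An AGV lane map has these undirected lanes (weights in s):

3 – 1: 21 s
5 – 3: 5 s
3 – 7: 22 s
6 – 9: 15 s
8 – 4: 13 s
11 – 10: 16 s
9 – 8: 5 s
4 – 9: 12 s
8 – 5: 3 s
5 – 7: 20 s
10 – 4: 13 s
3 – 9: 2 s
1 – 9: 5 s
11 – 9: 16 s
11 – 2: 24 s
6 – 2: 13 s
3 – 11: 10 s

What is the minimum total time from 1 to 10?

Settle nodes by increasing distance from 1:
1: 0
9: 5  (via 1)
3: 7  (via 9)
8: 10  (via 9)
5: 12  (via 3)
4: 17  (via 9)
11: 17  (via 3)
6: 20  (via 9)
7: 29  (via 3)
10: 30  (via 4)
Shortest route: 1–9–4–10 = 30 s.

30 s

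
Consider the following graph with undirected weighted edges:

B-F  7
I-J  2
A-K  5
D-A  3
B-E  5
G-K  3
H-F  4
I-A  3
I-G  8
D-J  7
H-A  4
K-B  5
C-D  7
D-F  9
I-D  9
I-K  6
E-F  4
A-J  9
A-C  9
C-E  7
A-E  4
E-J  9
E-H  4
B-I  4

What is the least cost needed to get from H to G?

Candidate routes:
H → A → I → G: 4+3+8 = 15
H → A → K → G: 4+5+3 = 12
The minimum is 12 via H → A → K → G.

12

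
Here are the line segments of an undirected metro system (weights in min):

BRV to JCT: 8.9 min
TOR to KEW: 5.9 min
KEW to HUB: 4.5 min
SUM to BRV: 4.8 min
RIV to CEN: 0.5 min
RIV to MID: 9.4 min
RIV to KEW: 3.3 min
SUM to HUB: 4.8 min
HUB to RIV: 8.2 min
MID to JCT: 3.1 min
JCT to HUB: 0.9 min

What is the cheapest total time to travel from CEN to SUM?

Running Dijkstra from CEN:
CEN: 0
RIV: 0.5  (via CEN)
KEW: 3.8  (via RIV)
HUB: 8.3  (via KEW)
JCT: 9.2  (via HUB)
TOR: 9.7  (via KEW)
MID: 9.9  (via RIV)
SUM: 13.1  (via HUB)
Shortest route: CEN → RIV → KEW → HUB → SUM = 13.1 min.

13.1 min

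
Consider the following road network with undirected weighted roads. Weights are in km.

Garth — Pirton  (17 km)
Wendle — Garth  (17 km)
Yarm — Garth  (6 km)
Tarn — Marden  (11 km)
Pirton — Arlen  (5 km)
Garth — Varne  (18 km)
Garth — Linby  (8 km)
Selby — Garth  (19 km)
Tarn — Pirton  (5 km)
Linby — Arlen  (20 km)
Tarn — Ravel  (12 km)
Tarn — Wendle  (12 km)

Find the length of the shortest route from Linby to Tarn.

30 km

Enumerating some paths:
Linby - Arlen - Pirton - Garth - Wendle - Tarn: 20+5+17+17+12 = 71
Linby - Garth - Pirton - Tarn: 8+17+5 = 30
Linby - Garth - Wendle - Tarn: 8+17+12 = 37
Cheapest is Linby - Garth - Pirton - Tarn at 30 km.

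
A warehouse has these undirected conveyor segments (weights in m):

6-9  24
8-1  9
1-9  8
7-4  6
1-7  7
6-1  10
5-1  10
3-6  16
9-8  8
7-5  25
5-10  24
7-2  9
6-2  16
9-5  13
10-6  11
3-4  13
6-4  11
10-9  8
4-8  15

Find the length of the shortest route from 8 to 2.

25 m

Enumerating some paths:
8 → 1 → 7 → 2: 9+7+9 = 25
8 → 4 → 7 → 2: 15+6+9 = 30
Cheapest is 8 → 1 → 7 → 2 at 25 m.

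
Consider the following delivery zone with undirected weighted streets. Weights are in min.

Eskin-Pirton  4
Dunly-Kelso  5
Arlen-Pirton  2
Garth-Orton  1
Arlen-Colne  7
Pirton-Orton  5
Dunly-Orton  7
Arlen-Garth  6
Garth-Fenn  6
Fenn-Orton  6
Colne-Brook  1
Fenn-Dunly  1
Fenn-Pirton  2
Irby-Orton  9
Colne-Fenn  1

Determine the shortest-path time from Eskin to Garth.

10 min

Compare a few routes:
Eskin → Pirton → Arlen → Garth: 4+2+6 = 12
Eskin → Pirton → Fenn → Orton → Garth: 4+2+6+1 = 13
Eskin → Pirton → Fenn → Garth: 4+2+6 = 12
Eskin → Pirton → Orton → Garth: 4+5+1 = 10
Cheapest is Eskin → Pirton → Orton → Garth at 10 min.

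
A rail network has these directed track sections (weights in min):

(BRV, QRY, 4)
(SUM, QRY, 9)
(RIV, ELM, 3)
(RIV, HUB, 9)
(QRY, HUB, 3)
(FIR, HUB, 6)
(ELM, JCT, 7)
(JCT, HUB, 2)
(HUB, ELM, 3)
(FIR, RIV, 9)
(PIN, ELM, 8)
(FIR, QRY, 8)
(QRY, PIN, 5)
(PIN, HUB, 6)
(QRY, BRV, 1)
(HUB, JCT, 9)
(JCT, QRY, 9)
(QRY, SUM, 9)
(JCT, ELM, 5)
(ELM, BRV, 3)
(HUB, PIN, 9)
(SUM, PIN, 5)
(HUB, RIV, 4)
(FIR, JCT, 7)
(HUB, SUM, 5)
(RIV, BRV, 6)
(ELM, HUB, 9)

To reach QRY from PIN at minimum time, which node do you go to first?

ELM

Enumerating some paths:
PIN - HUB - RIV - BRV - QRY: 6+4+6+4 = 20
PIN - HUB - SUM - QRY: 6+5+9 = 20
PIN - ELM - BRV - QRY: 8+3+4 = 15
PIN - HUB - ELM - BRV - QRY: 6+3+3+4 = 16
The minimum is 15 min via PIN - ELM - BRV - QRY.
So from PIN the first move is to ELM.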